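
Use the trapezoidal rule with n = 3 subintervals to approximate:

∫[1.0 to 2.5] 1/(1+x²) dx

f(x) = 1/(1+x²)
a = 1.0, b = 2.5, n = 3
h = (b - a)/n = 0.500000

Trapezoidal rule: (h/2)[f(x₀) + 2f(x₁) + 2f(x₂) + ... + f(xₙ)]

x_0 = 1.0000, f(x_0) = 0.500000, coefficient = 1
x_1 = 1.5000, f(x_1) = 0.307692, coefficient = 2
x_2 = 2.0000, f(x_2) = 0.200000, coefficient = 2
x_3 = 2.5000, f(x_3) = 0.137931, coefficient = 1

I ≈ (0.500000/2) × 1.653316 = 0.413329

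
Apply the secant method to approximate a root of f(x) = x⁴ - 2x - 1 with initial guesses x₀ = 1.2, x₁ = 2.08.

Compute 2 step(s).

f(x) = x⁴ - 2x - 1
x₀ = 1.2, x₁ = 2.08

Secant formula: x_{n+1} = x_n - f(x_n)(x_n - x_{n-1})/(f(x_n) - f(x_{n-1}))

Iteration 1:
  f(1.200000) = -1.326400
  f(2.080000) = 13.557737
  x_2 = 2.080000 - 13.557737×(2.080000 - 1.200000)/(13.557737 - (-1.326400))
       = 1.278421
Iteration 2:
  f(2.080000) = 13.557737
  f(1.278421) = -0.885707
  x_3 = 1.278421 - (-0.885707)×(1.278421 - 2.080000)/(-0.885707 - 13.557737)
       = 1.327576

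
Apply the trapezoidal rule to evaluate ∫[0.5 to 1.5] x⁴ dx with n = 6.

f(x) = x⁴
a = 0.5, b = 1.5, n = 6
h = (b - a)/n = 0.166667

Trapezoidal rule: (h/2)[f(x₀) + 2f(x₁) + 2f(x₂) + ... + f(xₙ)]

x_0 = 0.5000, f(x_0) = 0.062500, coefficient = 1
x_1 = 0.6667, f(x_1) = 0.197531, coefficient = 2
x_2 = 0.8333, f(x_2) = 0.482253, coefficient = 2
x_3 = 1.0000, f(x_3) = 1.000000, coefficient = 2
x_4 = 1.1667, f(x_4) = 1.852623, coefficient = 2
x_5 = 1.3333, f(x_5) = 3.160494, coefficient = 2
x_6 = 1.5000, f(x_6) = 5.062500, coefficient = 1

I ≈ (0.166667/2) × 18.510802 = 1.542567
Exact value: 1.512500
Error: 0.030067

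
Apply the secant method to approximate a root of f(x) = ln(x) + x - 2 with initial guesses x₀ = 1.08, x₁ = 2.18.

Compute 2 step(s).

f(x) = ln(x) + x - 2
x₀ = 1.08, x₁ = 2.18

Secant formula: x_{n+1} = x_n - f(x_n)(x_n - x_{n-1})/(f(x_n) - f(x_{n-1}))

Iteration 1:
  f(1.080000) = -0.843039
  f(2.180000) = 0.959325
  x_2 = 2.180000 - 0.959325×(2.180000 - 1.080000)/(0.959325 - (-0.843039))
       = 1.594515
Iteration 2:
  f(2.180000) = 0.959325
  f(1.594515) = 0.061084
  x_3 = 1.594515 - 0.061084×(1.594515 - 2.180000)/(0.061084 - 0.959325)
       = 1.554699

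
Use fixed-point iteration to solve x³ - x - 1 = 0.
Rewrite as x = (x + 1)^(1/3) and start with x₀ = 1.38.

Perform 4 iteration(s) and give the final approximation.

Equation: x³ - x - 1 = 0
Fixed-point form: x = (x + 1)^(1/3)
x₀ = 1.38

x_1 = g(1.380000) = 1.335136
x_2 = g(1.335136) = 1.326694
x_3 = g(1.326694) = 1.325093
x_4 = g(1.325093) = 1.324789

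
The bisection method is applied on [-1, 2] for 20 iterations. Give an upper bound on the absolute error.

Bisection error bound: |error| ≤ (b-a)/2^n
|error| ≤ (2 - (-1))/2^20 = 3/2^20
|error| ≤ 0.0000028610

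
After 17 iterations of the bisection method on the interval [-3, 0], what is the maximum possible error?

Bisection error bound: |error| ≤ (b-a)/2^n
|error| ≤ (0 - (-3))/2^17 = 3/2^17
|error| ≤ 0.0000228882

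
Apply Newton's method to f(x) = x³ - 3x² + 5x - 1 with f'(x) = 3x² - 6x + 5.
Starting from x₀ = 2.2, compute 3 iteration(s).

f(x) = x³ - 3x² + 5x - 1
f'(x) = 3x² - 6x + 5
x₀ = 2.2

Newton-Raphson formula: x_{n+1} = x_n - f(x_n)/f'(x_n)

Iteration 1:
  f(2.200000) = 6.128000
  f'(2.200000) = 6.320000
  x_1 = 2.200000 - 6.128000/6.320000 = 1.230380
Iteration 2:
  f(1.230380) = 2.472987
  f'(1.230380) = 2.159224
  x_2 = 1.230380 - 2.472987/2.159224 = 0.085067
Iteration 3:
  f(0.085067) = -0.595758
  f'(0.085067) = 4.511306
  x_3 = 0.085067 - (-0.595758)/4.511306 = 0.217126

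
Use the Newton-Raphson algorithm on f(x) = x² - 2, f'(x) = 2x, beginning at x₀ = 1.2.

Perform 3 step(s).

f(x) = x² - 2
f'(x) = 2x
x₀ = 1.2

Newton-Raphson formula: x_{n+1} = x_n - f(x_n)/f'(x_n)

Iteration 1:
  f(1.200000) = -0.560000
  f'(1.200000) = 2.400000
  x_1 = 1.200000 - (-0.560000)/2.400000 = 1.433333
Iteration 2:
  f(1.433333) = 0.054444
  f'(1.433333) = 2.866667
  x_2 = 1.433333 - 0.054444/2.866667 = 1.414341
Iteration 3:
  f(1.414341) = 0.000361
  f'(1.414341) = 2.828682
  x_3 = 1.414341 - 0.000361/2.828682 = 1.414214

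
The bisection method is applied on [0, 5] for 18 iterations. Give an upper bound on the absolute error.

Bisection error bound: |error| ≤ (b-a)/2^n
|error| ≤ (5 - 0)/2^18 = 5/2^18
|error| ≤ 0.0000190735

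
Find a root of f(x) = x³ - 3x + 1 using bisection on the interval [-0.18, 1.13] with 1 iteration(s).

f(x) = x³ - 3x + 1
Initial interval: [-0.18, 1.13]

Iteration 1:
  c_1 = (-0.180000 + 1.130000)/2 = 0.475000
  f(c_1) = f(0.475000) = -0.317828
  f(a) × f(c) < 0, new interval: [-0.180000, 0.475000]

After 1 iteration(s), the approximation is c_1 = 0.475000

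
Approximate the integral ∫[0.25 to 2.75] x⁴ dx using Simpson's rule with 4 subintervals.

f(x) = x⁴
a = 0.25, b = 2.75, n = 4
h = (b - a)/n = 0.625000

Simpson's rule: (h/3)[f(x₀) + 4f(x₁) + 2f(x₂) + ... + f(xₙ)]

x_0 = 0.2500, f(x_0) = 0.003906, coefficient = 1
x_1 = 0.8750, f(x_1) = 0.586182, coefficient = 4
x_2 = 1.5000, f(x_2) = 5.062500, coefficient = 2
x_3 = 2.1250, f(x_3) = 20.390869, coefficient = 4
x_4 = 2.7500, f(x_4) = 57.191406, coefficient = 1

I ≈ (0.625000/3) × 151.228516 = 31.505941
Exact value: 31.455078
Error: 0.050863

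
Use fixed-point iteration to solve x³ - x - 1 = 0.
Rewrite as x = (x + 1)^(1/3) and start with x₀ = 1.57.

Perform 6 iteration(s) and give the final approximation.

Equation: x³ - x - 1 = 0
Fixed-point form: x = (x + 1)^(1/3)
x₀ = 1.57

x_1 = g(1.570000) = 1.369760
x_2 = g(1.369760) = 1.333219
x_3 = g(1.333219) = 1.326331
x_4 = g(1.326331) = 1.325024
x_5 = g(1.325024) = 1.324776
x_6 = g(1.324776) = 1.324729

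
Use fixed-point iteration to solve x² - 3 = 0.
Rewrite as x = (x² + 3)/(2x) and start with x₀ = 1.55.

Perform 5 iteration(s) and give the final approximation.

Equation: x² - 3 = 0
Fixed-point form: x = (x² + 3)/(2x)
x₀ = 1.55

x_1 = g(1.550000) = 1.742742
x_2 = g(1.742742) = 1.732084
x_3 = g(1.732084) = 1.732051
x_4 = g(1.732051) = 1.732051
x_5 = g(1.732051) = 1.732051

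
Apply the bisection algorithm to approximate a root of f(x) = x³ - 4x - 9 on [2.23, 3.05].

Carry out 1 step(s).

f(x) = x³ - 4x - 9
Initial interval: [2.23, 3.05]

Iteration 1:
  c_1 = (2.230000 + 3.050000)/2 = 2.640000
  f(c_1) = f(2.640000) = -1.160256
  f(a) × f(c) ≥ 0, new interval: [2.640000, 3.050000]

After 1 iteration(s), the approximation is c_1 = 2.640000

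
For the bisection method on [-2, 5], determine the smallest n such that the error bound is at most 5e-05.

We need (b-a)/2^n ≤ 5e-05
(5 - (-2))/2^n ≤ 5e-05
7/2^n ≤ 5e-05
2^n ≥ 140000
n ≥ log₂(140000) = 17.10
n ≥ 18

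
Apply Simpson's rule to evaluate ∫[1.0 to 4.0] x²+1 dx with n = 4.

f(x) = x²+1
a = 1.0, b = 4.0, n = 4
h = (b - a)/n = 0.750000

Simpson's rule: (h/3)[f(x₀) + 4f(x₁) + 2f(x₂) + ... + f(xₙ)]

x_0 = 1.0000, f(x_0) = 2.000000, coefficient = 1
x_1 = 1.7500, f(x_1) = 4.062500, coefficient = 4
x_2 = 2.5000, f(x_2) = 7.250000, coefficient = 2
x_3 = 3.2500, f(x_3) = 11.562500, coefficient = 4
x_4 = 4.0000, f(x_4) = 17.000000, coefficient = 1

I ≈ (0.750000/3) × 96.000000 = 24.000000
Exact value: 24.000000
Error: 0.000000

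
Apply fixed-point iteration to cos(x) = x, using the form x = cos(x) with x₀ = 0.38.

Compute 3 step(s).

Equation: cos(x) = x
Fixed-point form: x = cos(x)
x₀ = 0.38

x_1 = g(0.380000) = 0.928665
x_2 = g(0.928665) = 0.598904
x_3 = g(0.598904) = 0.825954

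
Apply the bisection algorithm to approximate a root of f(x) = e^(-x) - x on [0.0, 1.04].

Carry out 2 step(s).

f(x) = e^(-x) - x
Initial interval: [0.0, 1.04]

Iteration 1:
  c_1 = (0.000000 + 1.040000)/2 = 0.520000
  f(c_1) = f(0.520000) = 0.074521
  f(a) × f(c) ≥ 0, new interval: [0.520000, 1.040000]
Iteration 2:
  c_2 = (0.520000 + 1.040000)/2 = 0.780000
  f(c_2) = f(0.780000) = -0.321594
  f(a) × f(c) < 0, new interval: [0.520000, 0.780000]

After 2 iteration(s), the approximation is c_2 = 0.780000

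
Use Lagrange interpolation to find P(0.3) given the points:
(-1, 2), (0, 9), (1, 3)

Lagrange interpolation formula:
P(x) = Σ yᵢ × Lᵢ(x)
where Lᵢ(x) = Π_{j≠i} (x - xⱼ)/(xᵢ - xⱼ)

L_0(0.3) = (0.3 - 0)/(-1 - 0) × (0.3 - 1)/(-1 - 1) = -0.105000
L_1(0.3) = (0.3 - (-1))/(0 - (-1)) × (0.3 - 1)/(0 - 1) = 0.910000
L_2(0.3) = (0.3 - (-1))/(1 - (-1)) × (0.3 - 0)/(1 - 0) = 0.195000

P(0.3) = 2×L_0(0.3) + 9×L_1(0.3) + 3×L_2(0.3)
P(0.3) = 8.565000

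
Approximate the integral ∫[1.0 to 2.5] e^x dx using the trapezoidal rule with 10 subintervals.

f(x) = e^x
a = 1.0, b = 2.5, n = 10
h = (b - a)/n = 0.150000

Trapezoidal rule: (h/2)[f(x₀) + 2f(x₁) + 2f(x₂) + ... + f(xₙ)]

x_0 = 1.0000, f(x_0) = 2.718282, coefficient = 1
x_1 = 1.1500, f(x_1) = 3.158193, coefficient = 2
x_2 = 1.3000, f(x_2) = 3.669297, coefficient = 2
x_3 = 1.4500, f(x_3) = 4.263115, coefficient = 2
x_4 = 1.6000, f(x_4) = 4.953032, coefficient = 2
x_5 = 1.7500, f(x_5) = 5.754603, coefficient = 2
x_6 = 1.9000, f(x_6) = 6.685894, coefficient = 2
x_7 = 2.0500, f(x_7) = 7.767901, coefficient = 2
x_8 = 2.2000, f(x_8) = 9.025013, coefficient = 2
x_9 = 2.3500, f(x_9) = 10.485570, coefficient = 2
x_10 = 2.5000, f(x_10) = 12.182494, coefficient = 1

I ≈ (0.150000/2) × 126.426012 = 9.481951
Exact value: 9.464212
Error: 0.017739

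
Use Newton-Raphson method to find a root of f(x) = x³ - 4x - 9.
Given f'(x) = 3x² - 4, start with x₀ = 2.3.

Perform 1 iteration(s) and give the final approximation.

f(x) = x³ - 4x - 9
f'(x) = 3x² - 4
x₀ = 2.3

Newton-Raphson formula: x_{n+1} = x_n - f(x_n)/f'(x_n)

Iteration 1:
  f(2.300000) = -6.033000
  f'(2.300000) = 11.870000
  x_1 = 2.300000 - (-6.033000)/11.870000 = 2.808256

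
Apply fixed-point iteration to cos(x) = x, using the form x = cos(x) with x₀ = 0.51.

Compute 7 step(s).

Equation: cos(x) = x
Fixed-point form: x = cos(x)
x₀ = 0.51

x_1 = g(0.510000) = 0.872745
x_2 = g(0.872745) = 0.642726
x_3 = g(0.642726) = 0.800465
x_4 = g(0.800465) = 0.696373
x_5 = g(0.696373) = 0.767173
x_6 = g(0.767173) = 0.719875
x_7 = g(0.719875) = 0.751888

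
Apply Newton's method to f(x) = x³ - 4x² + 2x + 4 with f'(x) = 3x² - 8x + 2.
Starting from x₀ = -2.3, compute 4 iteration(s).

f(x) = x³ - 4x² + 2x + 4
f'(x) = 3x² - 8x + 2
x₀ = -2.3

Newton-Raphson formula: x_{n+1} = x_n - f(x_n)/f'(x_n)

Iteration 1:
  f(-2.300000) = -33.927000
  f'(-2.300000) = 36.270000
  x_1 = -2.300000 - (-33.927000)/36.270000 = -1.364599
Iteration 2:
  f(-1.364599) = -8.718778
  f'(-1.364599) = 18.503181
  x_2 = -1.364599 - (-8.718778)/18.503181 = -0.893395
Iteration 3:
  f(-0.893395) = -1.692471
  f'(-0.893395) = 11.541618
  x_3 = -0.893395 - (-1.692471)/11.541618 = -0.746754
Iteration 4:
  f(-0.746754) = -0.140494
  f'(-0.746754) = 9.646955
  x_4 = -0.746754 - (-0.140494)/9.646955 = -0.732190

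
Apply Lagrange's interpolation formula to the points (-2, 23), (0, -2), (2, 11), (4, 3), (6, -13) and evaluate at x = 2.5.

Lagrange interpolation formula:
P(x) = Σ yᵢ × Lᵢ(x)
where Lᵢ(x) = Π_{j≠i} (x - xⱼ)/(xᵢ - xⱼ)

L_0(2.5) = (2.5 - 0)/(-2 - 0) × (2.5 - 2)/(-2 - 2) × (2.5 - 4)/(-2 - 4) × (2.5 - 6)/(-2 - 6) = 0.017090
L_1(2.5) = (2.5 - (-2))/(0 - (-2)) × (2.5 - 2)/(0 - 2) × (2.5 - 4)/(0 - 4) × (2.5 - 6)/(0 - 6) = -0.123047
L_2(2.5) = (2.5 - (-2))/(2 - (-2)) × (2.5 - 0)/(2 - 0) × (2.5 - 4)/(2 - 4) × (2.5 - 6)/(2 - 6) = 0.922852
L_3(2.5) = (2.5 - (-2))/(4 - (-2)) × (2.5 - 0)/(4 - 0) × (2.5 - 2)/(4 - 2) × (2.5 - 6)/(4 - 6) = 0.205078
L_4(2.5) = (2.5 - (-2))/(6 - (-2)) × (2.5 - 0)/(6 - 0) × (2.5 - 2)/(6 - 2) × (2.5 - 4)/(6 - 4) = -0.021973

P(2.5) = 23×L_0(2.5) + (-2)×L_1(2.5) + 11×L_2(2.5) + 3×L_3(2.5) + (-13)×L_4(2.5)
P(2.5) = 11.691406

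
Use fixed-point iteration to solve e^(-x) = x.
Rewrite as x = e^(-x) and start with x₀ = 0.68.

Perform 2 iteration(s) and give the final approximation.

Equation: e^(-x) = x
Fixed-point form: x = e^(-x)
x₀ = 0.68

x_1 = g(0.680000) = 0.506617
x_2 = g(0.506617) = 0.602531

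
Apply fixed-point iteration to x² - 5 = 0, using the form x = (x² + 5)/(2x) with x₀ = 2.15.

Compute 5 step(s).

Equation: x² - 5 = 0
Fixed-point form: x = (x² + 5)/(2x)
x₀ = 2.15

x_1 = g(2.150000) = 2.237791
x_2 = g(2.237791) = 2.236069
x_3 = g(2.236069) = 2.236068
x_4 = g(2.236068) = 2.236068
x_5 = g(2.236068) = 2.236068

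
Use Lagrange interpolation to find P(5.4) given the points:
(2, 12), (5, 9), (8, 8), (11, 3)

Lagrange interpolation formula:
P(x) = Σ yᵢ × Lᵢ(x)
where Lᵢ(x) = Π_{j≠i} (x - xⱼ)/(xᵢ - xⱼ)

L_0(5.4) = (5.4 - 5)/(2 - 5) × (5.4 - 8)/(2 - 8) × (5.4 - 11)/(2 - 11) = -0.035951
L_1(5.4) = (5.4 - 2)/(5 - 2) × (5.4 - 8)/(5 - 8) × (5.4 - 11)/(5 - 11) = 0.916741
L_2(5.4) = (5.4 - 2)/(8 - 2) × (5.4 - 5)/(8 - 5) × (5.4 - 11)/(8 - 11) = 0.141037
L_3(5.4) = (5.4 - 2)/(11 - 2) × (5.4 - 5)/(11 - 5) × (5.4 - 8)/(11 - 8) = -0.021827

P(5.4) = 12×L_0(5.4) + 9×L_1(5.4) + 8×L_2(5.4) + 3×L_3(5.4)
P(5.4) = 8.882074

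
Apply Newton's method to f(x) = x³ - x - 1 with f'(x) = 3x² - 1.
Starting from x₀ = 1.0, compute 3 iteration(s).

f(x) = x³ - x - 1
f'(x) = 3x² - 1
x₀ = 1.0

Newton-Raphson formula: x_{n+1} = x_n - f(x_n)/f'(x_n)

Iteration 1:
  f(1.000000) = -1.000000
  f'(1.000000) = 2.000000
  x_1 = 1.000000 - (-1.000000)/2.000000 = 1.500000
Iteration 2:
  f(1.500000) = 0.875000
  f'(1.500000) = 5.750000
  x_2 = 1.500000 - 0.875000/5.750000 = 1.347826
Iteration 3:
  f(1.347826) = 0.100682
  f'(1.347826) = 4.449905
  x_3 = 1.347826 - 0.100682/4.449905 = 1.325200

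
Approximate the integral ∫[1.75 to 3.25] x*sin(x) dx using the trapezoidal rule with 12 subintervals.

f(x) = x*sin(x)
a = 1.75, b = 3.25, n = 12
h = (b - a)/n = 0.125000

Trapezoidal rule: (h/2)[f(x₀) + 2f(x₁) + 2f(x₂) + ... + f(xₙ)]

x_0 = 1.7500, f(x_0) = 1.721975, coefficient = 1
x_1 = 1.8750, f(x_1) = 1.788911, coefficient = 2
x_2 = 2.0000, f(x_2) = 1.818595, coefficient = 2
x_3 = 2.1250, f(x_3) = 1.806930, coefficient = 2
x_4 = 2.2500, f(x_4) = 1.750665, coefficient = 2
x_5 = 2.3750, f(x_5) = 1.647502, coefficient = 2
x_6 = 2.5000, f(x_6) = 1.496180, coefficient = 2
x_7 = 2.6250, f(x_7) = 1.296541, coefficient = 2
x_8 = 2.7500, f(x_8) = 1.049568, coefficient = 2
x_9 = 2.8750, f(x_9) = 0.757407, coefficient = 2
x_10 = 3.0000, f(x_10) = 0.423360, coefficient = 2
x_11 = 3.1250, f(x_11) = 0.051850, coefficient = 2
x_12 = 3.2500, f(x_12) = -0.351634, coefficient = 1

I ≈ (0.125000/2) × 29.145357 = 1.821585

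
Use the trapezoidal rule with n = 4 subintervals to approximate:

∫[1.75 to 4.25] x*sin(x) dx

f(x) = x*sin(x)
a = 1.75, b = 4.25, n = 4
h = (b - a)/n = 0.625000

Trapezoidal rule: (h/2)[f(x₀) + 2f(x₁) + 2f(x₂) + ... + f(xₙ)]

x_0 = 1.7500, f(x_0) = 1.721975, coefficient = 1
x_1 = 2.3750, f(x_1) = 1.647502, coefficient = 2
x_2 = 3.0000, f(x_2) = 0.423360, coefficient = 2
x_3 = 3.6250, f(x_3) = -1.684896, coefficient = 2
x_4 = 4.2500, f(x_4) = -3.803705, coefficient = 1

I ≈ (0.625000/2) × -1.309797 = -0.409311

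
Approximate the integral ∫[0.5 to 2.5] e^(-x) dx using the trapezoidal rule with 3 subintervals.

f(x) = e^(-x)
a = 0.5, b = 2.5, n = 3
h = (b - a)/n = 0.666667

Trapezoidal rule: (h/2)[f(x₀) + 2f(x₁) + 2f(x₂) + ... + f(xₙ)]

x_0 = 0.5000, f(x_0) = 0.606531, coefficient = 1
x_1 = 1.1667, f(x_1) = 0.311403, coefficient = 2
x_2 = 1.8333, f(x_2) = 0.159880, coefficient = 2
x_3 = 2.5000, f(x_3) = 0.082085, coefficient = 1

I ≈ (0.666667/2) × 1.631182 = 0.543727
Exact value: 0.524446
Error: 0.019282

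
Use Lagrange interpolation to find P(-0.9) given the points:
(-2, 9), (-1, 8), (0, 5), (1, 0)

Lagrange interpolation formula:
P(x) = Σ yᵢ × Lᵢ(x)
where Lᵢ(x) = Π_{j≠i} (x - xⱼ)/(xᵢ - xⱼ)

L_0(-0.9) = (-0.9 - (-1))/(-2 - (-1)) × (-0.9 - 0)/(-2 - 0) × (-0.9 - 1)/(-2 - 1) = -0.028500
L_1(-0.9) = (-0.9 - (-2))/(-1 - (-2)) × (-0.9 - 0)/(-1 - 0) × (-0.9 - 1)/(-1 - 1) = 0.940500
L_2(-0.9) = (-0.9 - (-2))/(0 - (-2)) × (-0.9 - (-1))/(0 - (-1)) × (-0.9 - 1)/(0 - 1) = 0.104500
L_3(-0.9) = (-0.9 - (-2))/(1 - (-2)) × (-0.9 - (-1))/(1 - (-1)) × (-0.9 - 0)/(1 - 0) = -0.016500

P(-0.9) = 9×L_0(-0.9) + 8×L_1(-0.9) + 5×L_2(-0.9) + 0×L_3(-0.9)
P(-0.9) = 7.790000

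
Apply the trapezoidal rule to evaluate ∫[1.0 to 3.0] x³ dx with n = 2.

f(x) = x³
a = 1.0, b = 3.0, n = 2
h = (b - a)/n = 1.000000

Trapezoidal rule: (h/2)[f(x₀) + 2f(x₁) + 2f(x₂) + ... + f(xₙ)]

x_0 = 1.0000, f(x_0) = 1.000000, coefficient = 1
x_1 = 2.0000, f(x_1) = 8.000000, coefficient = 2
x_2 = 3.0000, f(x_2) = 27.000000, coefficient = 1

I ≈ (1.000000/2) × 44.000000 = 22.000000
Exact value: 20.000000
Error: 2.000000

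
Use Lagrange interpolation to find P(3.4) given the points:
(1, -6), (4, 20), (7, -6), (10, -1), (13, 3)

Lagrange interpolation formula:
P(x) = Σ yᵢ × Lᵢ(x)
where Lᵢ(x) = Π_{j≠i} (x - xⱼ)/(xᵢ - xⱼ)

L_0(3.4) = (3.4 - 4)/(1 - 4) × (3.4 - 7)/(1 - 7) × (3.4 - 10)/(1 - 10) × (3.4 - 13)/(1 - 13) = 0.070400
L_1(3.4) = (3.4 - 1)/(4 - 1) × (3.4 - 7)/(4 - 7) × (3.4 - 10)/(4 - 10) × (3.4 - 13)/(4 - 13) = 1.126400
L_2(3.4) = (3.4 - 1)/(7 - 1) × (3.4 - 4)/(7 - 4) × (3.4 - 10)/(7 - 10) × (3.4 - 13)/(7 - 13) = -0.281600
L_3(3.4) = (3.4 - 1)/(10 - 1) × (3.4 - 4)/(10 - 4) × (3.4 - 7)/(10 - 7) × (3.4 - 13)/(10 - 13) = 0.102400
L_4(3.4) = (3.4 - 1)/(13 - 1) × (3.4 - 4)/(13 - 4) × (3.4 - 7)/(13 - 7) × (3.4 - 10)/(13 - 10) = -0.017600

P(3.4) = (-6)×L_0(3.4) + 20×L_1(3.4) + (-6)×L_2(3.4) + (-1)×L_3(3.4) + 3×L_4(3.4)
P(3.4) = 23.640000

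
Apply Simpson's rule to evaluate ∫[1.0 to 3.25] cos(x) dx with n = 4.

f(x) = cos(x)
a = 1.0, b = 3.25, n = 4
h = (b - a)/n = 0.562500

Simpson's rule: (h/3)[f(x₀) + 4f(x₁) + 2f(x₂) + ... + f(xₙ)]

x_0 = 1.0000, f(x_0) = 0.540302, coefficient = 1
x_1 = 1.5625, f(x_1) = 0.008296, coefficient = 4
x_2 = 2.1250, f(x_2) = -0.526266, coefficient = 2
x_3 = 2.6875, f(x_3) = -0.898659, coefficient = 4
x_4 = 3.2500, f(x_4) = -0.994130, coefficient = 1

I ≈ (0.562500/3) × -5.067813 = -0.950215
Exact value: -0.949666
Error: 0.000549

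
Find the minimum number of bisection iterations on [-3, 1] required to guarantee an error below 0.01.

We need (b-a)/2^n ≤ 0.01
(1 - (-3))/2^n ≤ 0.01
4/2^n ≤ 0.01
2^n ≥ 400
n ≥ log₂(400) = 8.64
n ≥ 9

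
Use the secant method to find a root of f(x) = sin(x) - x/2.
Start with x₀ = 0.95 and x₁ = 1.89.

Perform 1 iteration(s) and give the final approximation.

f(x) = sin(x) - x/2
x₀ = 0.95, x₁ = 1.89

Secant formula: x_{n+1} = x_n - f(x_n)(x_n - x_{n-1})/(f(x_n) - f(x_{n-1}))

Iteration 1:
  f(0.950000) = 0.338416
  f(1.890000) = 0.004486
  x_2 = 1.890000 - 0.004486×(1.890000 - 0.950000)/(0.004486 - 0.338416)
       = 1.902627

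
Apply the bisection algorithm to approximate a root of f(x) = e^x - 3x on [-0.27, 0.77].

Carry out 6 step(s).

f(x) = e^x - 3x
Initial interval: [-0.27, 0.77]

Iteration 1:
  c_1 = (-0.270000 + 0.770000)/2 = 0.250000
  f(c_1) = f(0.250000) = 0.534025
  f(a) × f(c) ≥ 0, new interval: [0.250000, 0.770000]
Iteration 2:
  c_2 = (0.250000 + 0.770000)/2 = 0.510000
  f(c_2) = f(0.510000) = 0.135291
  f(a) × f(c) ≥ 0, new interval: [0.510000, 0.770000]
Iteration 3:
  c_3 = (0.510000 + 0.770000)/2 = 0.640000
  f(c_3) = f(0.640000) = -0.023519
  f(a) × f(c) < 0, new interval: [0.510000, 0.640000]
Iteration 4:
  c_4 = (0.510000 + 0.640000)/2 = 0.575000
  f(c_4) = f(0.575000) = 0.052131
  f(a) × f(c) ≥ 0, new interval: [0.575000, 0.640000]
Iteration 5:
  c_5 = (0.575000 + 0.640000)/2 = 0.607500
  f(c_5) = f(0.607500) = 0.013336
  f(a) × f(c) ≥ 0, new interval: [0.607500, 0.640000]
Iteration 6:
  c_6 = (0.607500 + 0.640000)/2 = 0.623750
  f(c_6) = f(0.623750) = -0.005338
  f(a) × f(c) < 0, new interval: [0.607500, 0.623750]

After 6 iteration(s), the approximation is c_6 = 0.623750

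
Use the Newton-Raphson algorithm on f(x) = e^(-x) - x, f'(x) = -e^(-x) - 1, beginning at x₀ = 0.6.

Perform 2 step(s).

f(x) = e^(-x) - x
f'(x) = -e^(-x) - 1
x₀ = 0.6

Newton-Raphson formula: x_{n+1} = x_n - f(x_n)/f'(x_n)

Iteration 1:
  f(0.600000) = -0.051188
  f'(0.600000) = -1.548812
  x_1 = 0.600000 - (-0.051188)/(-1.548812) = 0.566950
Iteration 2:
  f(0.566950) = 0.000303
  f'(0.566950) = -1.567253
  x_2 = 0.566950 - 0.000303/(-1.567253) = 0.567143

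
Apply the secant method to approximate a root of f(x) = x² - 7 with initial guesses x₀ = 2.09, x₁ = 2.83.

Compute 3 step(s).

f(x) = x² - 7
x₀ = 2.09, x₁ = 2.83

Secant formula: x_{n+1} = x_n - f(x_n)(x_n - x_{n-1})/(f(x_n) - f(x_{n-1}))

Iteration 1:
  f(2.090000) = -2.631900
  f(2.830000) = 1.008900
  x_2 = 2.830000 - 1.008900×(2.830000 - 2.090000)/(1.008900 - (-2.631900))
       = 2.624939
Iteration 2:
  f(2.830000) = 1.008900
  f(2.624939) = -0.109695
  x_3 = 2.624939 - (-0.109695)×(2.624939 - 2.830000)/(-0.109695 - 1.008900)
       = 2.645048
Iteration 3:
  f(2.624939) = -0.109695
  f(2.645048) = -0.003719
  x_4 = 2.645048 - (-0.003719)×(2.645048 - 2.624939)/(-0.003719 - (-0.109695))
       = 2.645754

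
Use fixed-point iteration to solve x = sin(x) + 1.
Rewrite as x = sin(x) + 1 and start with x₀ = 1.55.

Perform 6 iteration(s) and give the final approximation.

Equation: x = sin(x) + 1
Fixed-point form: x = sin(x) + 1
x₀ = 1.55

x_1 = g(1.550000) = 1.999784
x_2 = g(1.999784) = 1.909387
x_3 = g(1.909387) = 1.943224
x_4 = g(1.943224) = 1.931447
x_5 = g(1.931447) = 1.935667
x_6 = g(1.935667) = 1.934170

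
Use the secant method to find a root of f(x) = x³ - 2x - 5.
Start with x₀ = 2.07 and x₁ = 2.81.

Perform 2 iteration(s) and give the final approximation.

f(x) = x³ - 2x - 5
x₀ = 2.07, x₁ = 2.81

Secant formula: x_{n+1} = x_n - f(x_n)(x_n - x_{n-1})/(f(x_n) - f(x_{n-1}))

Iteration 1:
  f(2.070000) = -0.270257
  f(2.810000) = 11.568041
  x_2 = 2.810000 - 11.568041×(2.810000 - 2.070000)/(11.568041 - (-0.270257))
       = 2.086893
Iteration 2:
  f(2.810000) = 11.568041
  f(2.086893) = -0.085106
  x_3 = 2.086893 - (-0.085106)×(2.086893 - 2.810000)/(-0.085106 - 11.568041)
       = 2.092175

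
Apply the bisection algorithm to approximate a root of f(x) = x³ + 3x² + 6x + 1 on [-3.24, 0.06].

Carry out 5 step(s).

f(x) = x³ + 3x² + 6x + 1
Initial interval: [-3.24, 0.06]

Iteration 1:
  c_1 = (-3.240000 + 0.060000)/2 = -1.590000
  f(c_1) = f(-1.590000) = -4.975379
  f(a) × f(c) ≥ 0, new interval: [-1.590000, 0.060000]
Iteration 2:
  c_2 = (-1.590000 + 0.060000)/2 = -0.765000
  f(c_2) = f(-0.765000) = -2.282022
  f(a) × f(c) ≥ 0, new interval: [-0.765000, 0.060000]
Iteration 3:
  c_3 = (-0.765000 + 0.060000)/2 = -0.352500
  f(c_3) = f(-0.352500) = -0.786032
  f(a) × f(c) ≥ 0, new interval: [-0.352500, 0.060000]
Iteration 4:
  c_4 = (-0.352500 + 0.060000)/2 = -0.146250
  f(c_4) = f(-0.146250) = 0.183539
  f(a) × f(c) < 0, new interval: [-0.352500, -0.146250]
Iteration 5:
  c_5 = (-0.352500 + (-0.146250))/2 = -0.249375
  f(c_5) = f(-0.249375) = -0.325194
  f(a) × f(c) ≥ 0, new interval: [-0.249375, -0.146250]

After 5 iteration(s), the approximation is c_5 = -0.249375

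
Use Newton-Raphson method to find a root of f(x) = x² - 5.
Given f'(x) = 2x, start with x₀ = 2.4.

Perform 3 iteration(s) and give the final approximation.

f(x) = x² - 5
f'(x) = 2x
x₀ = 2.4

Newton-Raphson formula: x_{n+1} = x_n - f(x_n)/f'(x_n)

Iteration 1:
  f(2.400000) = 0.760000
  f'(2.400000) = 4.800000
  x_1 = 2.400000 - 0.760000/4.800000 = 2.241667
Iteration 2:
  f(2.241667) = 0.025069
  f'(2.241667) = 4.483333
  x_2 = 2.241667 - 0.025069/4.483333 = 2.236075
Iteration 3:
  f(2.236075) = 0.000031
  f'(2.236075) = 4.472150
  x_3 = 2.236075 - 0.000031/4.472150 = 2.236068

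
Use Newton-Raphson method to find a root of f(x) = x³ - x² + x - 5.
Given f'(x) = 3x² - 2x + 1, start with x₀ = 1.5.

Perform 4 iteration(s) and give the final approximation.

f(x) = x³ - x² + x - 5
f'(x) = 3x² - 2x + 1
x₀ = 1.5

Newton-Raphson formula: x_{n+1} = x_n - f(x_n)/f'(x_n)

Iteration 1:
  f(1.500000) = -2.375000
  f'(1.500000) = 4.750000
  x_1 = 1.500000 - (-2.375000)/4.750000 = 2.000000
Iteration 2:
  f(2.000000) = 1.000000
  f'(2.000000) = 9.000000
  x_2 = 2.000000 - 1.000000/9.000000 = 1.888889
Iteration 3:
  f(1.888889) = 0.060357
  f'(1.888889) = 7.925926
  x_3 = 1.888889 - 0.060357/7.925926 = 1.881274
Iteration 4:
  f(1.881274) = 0.000270
  f'(1.881274) = 7.855026
  x_4 = 1.881274 - 0.000270/7.855026 = 1.881239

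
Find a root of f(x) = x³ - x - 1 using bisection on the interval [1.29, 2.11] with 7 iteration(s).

f(x) = x³ - x - 1
Initial interval: [1.29, 2.11]

Iteration 1:
  c_1 = (1.290000 + 2.110000)/2 = 1.700000
  f(c_1) = f(1.700000) = 2.213000
  f(a) × f(c) < 0, new interval: [1.290000, 1.700000]
Iteration 2:
  c_2 = (1.290000 + 1.700000)/2 = 1.495000
  f(c_2) = f(1.495000) = 0.846362
  f(a) × f(c) < 0, new interval: [1.290000, 1.495000]
Iteration 3:
  c_3 = (1.290000 + 1.495000)/2 = 1.392500
  f(c_3) = f(1.392500) = 0.307636
  f(a) × f(c) < 0, new interval: [1.290000, 1.392500]
Iteration 4:
  c_4 = (1.290000 + 1.392500)/2 = 1.341250
  f(c_4) = f(1.341250) = 0.071594
  f(a) × f(c) < 0, new interval: [1.290000, 1.341250]
Iteration 5:
  c_5 = (1.290000 + 1.341250)/2 = 1.315625
  f(c_5) = f(1.315625) = -0.038450
  f(a) × f(c) ≥ 0, new interval: [1.315625, 1.341250]
Iteration 6:
  c_6 = (1.315625 + 1.341250)/2 = 1.328438
  f(c_6) = f(1.328438) = 0.015918
  f(a) × f(c) < 0, new interval: [1.315625, 1.328438]
Iteration 7:
  c_7 = (1.315625 + 1.328438)/2 = 1.322031
  f(c_7) = f(1.322031) = -0.011429
  f(a) × f(c) ≥ 0, new interval: [1.322031, 1.328438]

After 7 iteration(s), the approximation is c_7 = 1.322031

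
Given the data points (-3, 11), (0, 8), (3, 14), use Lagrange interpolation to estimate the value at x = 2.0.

Lagrange interpolation formula:
P(x) = Σ yᵢ × Lᵢ(x)
where Lᵢ(x) = Π_{j≠i} (x - xⱼ)/(xᵢ - xⱼ)

L_0(2.0) = (2.0 - 0)/(-3 - 0) × (2.0 - 3)/(-3 - 3) = -0.111111
L_1(2.0) = (2.0 - (-3))/(0 - (-3)) × (2.0 - 3)/(0 - 3) = 0.555556
L_2(2.0) = (2.0 - (-3))/(3 - (-3)) × (2.0 - 0)/(3 - 0) = 0.555556

P(2.0) = 11×L_0(2.0) + 8×L_1(2.0) + 14×L_2(2.0)
P(2.0) = 11.000000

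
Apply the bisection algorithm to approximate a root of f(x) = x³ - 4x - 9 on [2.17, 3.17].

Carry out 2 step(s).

f(x) = x³ - 4x - 9
Initial interval: [2.17, 3.17]

Iteration 1:
  c_1 = (2.170000 + 3.170000)/2 = 2.670000
  f(c_1) = f(2.670000) = -0.645837
  f(a) × f(c) ≥ 0, new interval: [2.670000, 3.170000]
Iteration 2:
  c_2 = (2.670000 + 3.170000)/2 = 2.920000
  f(c_2) = f(2.920000) = 4.217088
  f(a) × f(c) < 0, new interval: [2.670000, 2.920000]

After 2 iteration(s), the approximation is c_2 = 2.920000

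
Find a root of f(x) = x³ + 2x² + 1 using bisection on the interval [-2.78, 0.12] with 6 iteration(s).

f(x) = x³ + 2x² + 1
Initial interval: [-2.78, 0.12]

Iteration 1:
  c_1 = (-2.780000 + 0.120000)/2 = -1.330000
  f(c_1) = f(-1.330000) = 2.185163
  f(a) × f(c) < 0, new interval: [-2.780000, -1.330000]
Iteration 2:
  c_2 = (-2.780000 + (-1.330000))/2 = -2.055000
  f(c_2) = f(-2.055000) = 0.767734
  f(a) × f(c) < 0, new interval: [-2.780000, -2.055000]
Iteration 3:
  c_3 = (-2.780000 + (-2.055000))/2 = -2.417500
  f(c_3) = f(-2.417500) = -1.439998
  f(a) × f(c) ≥ 0, new interval: [-2.417500, -2.055000]
Iteration 4:
  c_4 = (-2.417500 + (-2.055000))/2 = -2.236250
  f(c_4) = f(-2.236250) = -0.181442
  f(a) × f(c) ≥ 0, new interval: [-2.236250, -2.055000]
Iteration 5:
  c_5 = (-2.236250 + (-2.055000))/2 = -2.145625
  f(c_5) = f(-2.145625) = 0.329585
  f(a) × f(c) < 0, new interval: [-2.236250, -2.145625]
Iteration 6:
  c_6 = (-2.236250 + (-2.145625))/2 = -2.190937
  f(c_6) = f(-2.190937) = 0.083460
  f(a) × f(c) < 0, new interval: [-2.236250, -2.190937]

After 6 iteration(s), the approximation is c_6 = -2.190937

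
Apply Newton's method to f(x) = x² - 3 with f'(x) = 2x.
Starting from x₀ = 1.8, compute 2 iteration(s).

f(x) = x² - 3
f'(x) = 2x
x₀ = 1.8

Newton-Raphson formula: x_{n+1} = x_n - f(x_n)/f'(x_n)

Iteration 1:
  f(1.800000) = 0.240000
  f'(1.800000) = 3.600000
  x_1 = 1.800000 - 0.240000/3.600000 = 1.733333
Iteration 2:
  f(1.733333) = 0.004444
  f'(1.733333) = 3.466667
  x_2 = 1.733333 - 0.004444/3.466667 = 1.732051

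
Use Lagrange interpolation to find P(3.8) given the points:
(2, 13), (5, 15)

Lagrange interpolation formula:
P(x) = Σ yᵢ × Lᵢ(x)
where Lᵢ(x) = Π_{j≠i} (x - xⱼ)/(xᵢ - xⱼ)

L_0(3.8) = (3.8 - 5)/(2 - 5) = 0.400000
L_1(3.8) = (3.8 - 2)/(5 - 2) = 0.600000

P(3.8) = 13×L_0(3.8) + 15×L_1(3.8)
P(3.8) = 14.200000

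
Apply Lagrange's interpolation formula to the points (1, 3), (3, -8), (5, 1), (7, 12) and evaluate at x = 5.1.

Lagrange interpolation formula:
P(x) = Σ yᵢ × Lᵢ(x)
where Lᵢ(x) = Π_{j≠i} (x - xⱼ)/(xᵢ - xⱼ)

L_0(5.1) = (5.1 - 3)/(1 - 3) × (5.1 - 5)/(1 - 5) × (5.1 - 7)/(1 - 7) = 0.008312
L_1(5.1) = (5.1 - 1)/(3 - 1) × (5.1 - 5)/(3 - 5) × (5.1 - 7)/(3 - 7) = -0.048687
L_2(5.1) = (5.1 - 1)/(5 - 1) × (5.1 - 3)/(5 - 3) × (5.1 - 7)/(5 - 7) = 1.022437
L_3(5.1) = (5.1 - 1)/(7 - 1) × (5.1 - 3)/(7 - 3) × (5.1 - 5)/(7 - 5) = 0.017937

P(5.1) = 3×L_0(5.1) + (-8)×L_1(5.1) + 1×L_2(5.1) + 12×L_3(5.1)
P(5.1) = 1.652125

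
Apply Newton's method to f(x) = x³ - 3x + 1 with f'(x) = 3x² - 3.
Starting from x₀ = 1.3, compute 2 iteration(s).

f(x) = x³ - 3x + 1
f'(x) = 3x² - 3
x₀ = 1.3

Newton-Raphson formula: x_{n+1} = x_n - f(x_n)/f'(x_n)

Iteration 1:
  f(1.300000) = -0.703000
  f'(1.300000) = 2.070000
  x_1 = 1.300000 - (-0.703000)/2.070000 = 1.639614
Iteration 2:
  f(1.639614) = 0.488986
  f'(1.639614) = 5.064998
  x_2 = 1.639614 - 0.488986/5.064998 = 1.543071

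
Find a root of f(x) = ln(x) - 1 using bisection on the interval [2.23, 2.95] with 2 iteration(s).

f(x) = ln(x) - 1
Initial interval: [2.23, 2.95]

Iteration 1:
  c_1 = (2.230000 + 2.950000)/2 = 2.590000
  f(c_1) = f(2.590000) = -0.048342
  f(a) × f(c) ≥ 0, new interval: [2.590000, 2.950000]
Iteration 2:
  c_2 = (2.590000 + 2.950000)/2 = 2.770000
  f(c_2) = f(2.770000) = 0.018847
  f(a) × f(c) < 0, new interval: [2.590000, 2.770000]

After 2 iteration(s), the approximation is c_2 = 2.770000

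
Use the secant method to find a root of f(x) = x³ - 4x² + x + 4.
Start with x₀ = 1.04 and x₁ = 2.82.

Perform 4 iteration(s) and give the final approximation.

f(x) = x³ - 4x² + x + 4
x₀ = 1.04, x₁ = 2.82

Secant formula: x_{n+1} = x_n - f(x_n)(x_n - x_{n-1})/(f(x_n) - f(x_{n-1}))

Iteration 1:
  f(1.040000) = 1.838464
  f(2.820000) = -2.563832
  x_2 = 2.820000 - (-2.563832)×(2.820000 - 1.040000)/(-2.563832 - 1.838464)
       = 1.783354
Iteration 2:
  f(2.820000) = -2.563832
  f(1.783354) = -1.266361
  x_3 = 1.783354 - (-1.266361)×(1.783354 - 2.820000)/(-1.266361 - (-2.563832))
       = 0.771565
Iteration 3:
  f(1.783354) = -1.266361
  f(0.771565) = 2.849636
  x_4 = 0.771565 - 2.849636×(0.771565 - 1.783354)/(2.849636 - (-1.266361))
       = 1.472059
Iteration 4:
  f(0.771565) = 2.849636
  f(1.472059) = -0.005883
  x_5 = 1.472059 - (-0.005883)×(1.472059 - 0.771565)/(-0.005883 - 2.849636)
       = 1.470616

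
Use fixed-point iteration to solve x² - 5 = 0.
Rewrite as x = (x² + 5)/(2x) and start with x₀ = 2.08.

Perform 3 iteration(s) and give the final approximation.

Equation: x² - 5 = 0
Fixed-point form: x = (x² + 5)/(2x)
x₀ = 2.08

x_1 = g(2.080000) = 2.241923
x_2 = g(2.241923) = 2.236076
x_3 = g(2.236076) = 2.236068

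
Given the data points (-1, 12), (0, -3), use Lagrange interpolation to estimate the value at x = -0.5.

Lagrange interpolation formula:
P(x) = Σ yᵢ × Lᵢ(x)
where Lᵢ(x) = Π_{j≠i} (x - xⱼ)/(xᵢ - xⱼ)

L_0(-0.5) = (-0.5 - 0)/(-1 - 0) = 0.500000
L_1(-0.5) = (-0.5 - (-1))/(0 - (-1)) = 0.500000

P(-0.5) = 12×L_0(-0.5) + (-3)×L_1(-0.5)
P(-0.5) = 4.500000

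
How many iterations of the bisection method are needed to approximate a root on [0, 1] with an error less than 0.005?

We need (b-a)/2^n ≤ 0.005
(1 - 0)/2^n ≤ 0.005
1/2^n ≤ 0.005
2^n ≥ 200
n ≥ log₂(200) = 7.64
n ≥ 8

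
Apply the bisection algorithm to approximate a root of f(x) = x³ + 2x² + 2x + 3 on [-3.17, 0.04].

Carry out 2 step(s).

f(x) = x³ + 2x² + 2x + 3
Initial interval: [-3.17, 0.04]

Iteration 1:
  c_1 = (-3.170000 + 0.040000)/2 = -1.565000
  f(c_1) = f(-1.565000) = 0.935413
  f(a) × f(c) < 0, new interval: [-3.170000, -1.565000]
Iteration 2:
  c_2 = (-3.170000 + (-1.565000))/2 = -2.367500
  f(c_2) = f(-2.367500) = -3.794858
  f(a) × f(c) ≥ 0, new interval: [-2.367500, -1.565000]

After 2 iteration(s), the approximation is c_2 = -2.367500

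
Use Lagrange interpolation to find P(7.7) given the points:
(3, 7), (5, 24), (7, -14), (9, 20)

Lagrange interpolation formula:
P(x) = Σ yᵢ × Lᵢ(x)
where Lᵢ(x) = Π_{j≠i} (x - xⱼ)/(xᵢ - xⱼ)

L_0(7.7) = (7.7 - 5)/(3 - 5) × (7.7 - 7)/(3 - 7) × (7.7 - 9)/(3 - 9) = 0.051188
L_1(7.7) = (7.7 - 3)/(5 - 3) × (7.7 - 7)/(5 - 7) × (7.7 - 9)/(5 - 9) = -0.267313
L_2(7.7) = (7.7 - 3)/(7 - 3) × (7.7 - 5)/(7 - 5) × (7.7 - 9)/(7 - 9) = 1.031062
L_3(7.7) = (7.7 - 3)/(9 - 3) × (7.7 - 5)/(9 - 5) × (7.7 - 7)/(9 - 7) = 0.185063

P(7.7) = 7×L_0(7.7) + 24×L_1(7.7) + (-14)×L_2(7.7) + 20×L_3(7.7)
P(7.7) = -16.790813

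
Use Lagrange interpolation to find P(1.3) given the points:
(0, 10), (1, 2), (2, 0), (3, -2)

Lagrange interpolation formula:
P(x) = Σ yᵢ × Lᵢ(x)
where Lᵢ(x) = Π_{j≠i} (x - xⱼ)/(xᵢ - xⱼ)

L_0(1.3) = (1.3 - 1)/(0 - 1) × (1.3 - 2)/(0 - 2) × (1.3 - 3)/(0 - 3) = -0.059500
L_1(1.3) = (1.3 - 0)/(1 - 0) × (1.3 - 2)/(1 - 2) × (1.3 - 3)/(1 - 3) = 0.773500
L_2(1.3) = (1.3 - 0)/(2 - 0) × (1.3 - 1)/(2 - 1) × (1.3 - 3)/(2 - 3) = 0.331500
L_3(1.3) = (1.3 - 0)/(3 - 0) × (1.3 - 1)/(3 - 1) × (1.3 - 2)/(3 - 2) = -0.045500

P(1.3) = 10×L_0(1.3) + 2×L_1(1.3) + 0×L_2(1.3) + (-2)×L_3(1.3)
P(1.3) = 1.043000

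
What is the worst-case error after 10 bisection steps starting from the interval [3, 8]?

Bisection error bound: |error| ≤ (b-a)/2^n
|error| ≤ (8 - 3)/2^10 = 5/2^10
|error| ≤ 0.0048828125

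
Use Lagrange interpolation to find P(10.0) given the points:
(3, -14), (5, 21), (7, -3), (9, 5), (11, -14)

Lagrange interpolation formula:
P(x) = Σ yᵢ × Lᵢ(x)
where Lᵢ(x) = Π_{j≠i} (x - xⱼ)/(xᵢ - xⱼ)

L_0(10.0) = (10.0 - 5)/(3 - 5) × (10.0 - 7)/(3 - 7) × (10.0 - 9)/(3 - 9) × (10.0 - 11)/(3 - 11) = -0.039062
L_1(10.0) = (10.0 - 3)/(5 - 3) × (10.0 - 7)/(5 - 7) × (10.0 - 9)/(5 - 9) × (10.0 - 11)/(5 - 11) = 0.218750
L_2(10.0) = (10.0 - 3)/(7 - 3) × (10.0 - 5)/(7 - 5) × (10.0 - 9)/(7 - 9) × (10.0 - 11)/(7 - 11) = -0.546875
L_3(10.0) = (10.0 - 3)/(9 - 3) × (10.0 - 5)/(9 - 5) × (10.0 - 7)/(9 - 7) × (10.0 - 11)/(9 - 11) = 1.093750
L_4(10.0) = (10.0 - 3)/(11 - 3) × (10.0 - 5)/(11 - 5) × (10.0 - 7)/(11 - 7) × (10.0 - 9)/(11 - 9) = 0.273438

P(10.0) = (-14)×L_0(10.0) + 21×L_1(10.0) + (-3)×L_2(10.0) + 5×L_3(10.0) + (-14)×L_4(10.0)
P(10.0) = 8.421875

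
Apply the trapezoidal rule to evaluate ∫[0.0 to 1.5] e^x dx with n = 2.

f(x) = e^x
a = 0.0, b = 1.5, n = 2
h = (b - a)/n = 0.750000

Trapezoidal rule: (h/2)[f(x₀) + 2f(x₁) + 2f(x₂) + ... + f(xₙ)]

x_0 = 0.0000, f(x_0) = 1.000000, coefficient = 1
x_1 = 0.7500, f(x_1) = 2.117000, coefficient = 2
x_2 = 1.5000, f(x_2) = 4.481689, coefficient = 1

I ≈ (0.750000/2) × 9.715689 = 3.643383
Exact value: 3.481689
Error: 0.161694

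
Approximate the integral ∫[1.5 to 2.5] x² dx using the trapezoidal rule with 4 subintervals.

f(x) = x²
a = 1.5, b = 2.5, n = 4
h = (b - a)/n = 0.250000

Trapezoidal rule: (h/2)[f(x₀) + 2f(x₁) + 2f(x₂) + ... + f(xₙ)]

x_0 = 1.5000, f(x_0) = 2.250000, coefficient = 1
x_1 = 1.7500, f(x_1) = 3.062500, coefficient = 2
x_2 = 2.0000, f(x_2) = 4.000000, coefficient = 2
x_3 = 2.2500, f(x_3) = 5.062500, coefficient = 2
x_4 = 2.5000, f(x_4) = 6.250000, coefficient = 1

I ≈ (0.250000/2) × 32.750000 = 4.093750
Exact value: 4.083333
Error: 0.010417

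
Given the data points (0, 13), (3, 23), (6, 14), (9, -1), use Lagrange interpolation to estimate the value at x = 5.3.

Lagrange interpolation formula:
P(x) = Σ yᵢ × Lᵢ(x)
where Lᵢ(x) = Π_{j≠i} (x - xⱼ)/(xᵢ - xⱼ)

L_0(5.3) = (5.3 - 3)/(0 - 3) × (5.3 - 6)/(0 - 6) × (5.3 - 9)/(0 - 9) = -0.036772
L_1(5.3) = (5.3 - 0)/(3 - 0) × (5.3 - 6)/(3 - 6) × (5.3 - 9)/(3 - 9) = 0.254204
L_2(5.3) = (5.3 - 0)/(6 - 0) × (5.3 - 3)/(6 - 3) × (5.3 - 9)/(6 - 9) = 0.835241
L_3(5.3) = (5.3 - 0)/(9 - 0) × (5.3 - 3)/(9 - 3) × (5.3 - 6)/(9 - 6) = -0.052673

P(5.3) = 13×L_0(5.3) + 23×L_1(5.3) + 14×L_2(5.3) + (-1)×L_3(5.3)
P(5.3) = 17.114698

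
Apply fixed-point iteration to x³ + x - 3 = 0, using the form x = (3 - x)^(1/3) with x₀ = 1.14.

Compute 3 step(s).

Equation: x³ + x - 3 = 0
Fixed-point form: x = (3 - x)^(1/3)
x₀ = 1.14

x_1 = g(1.140000) = 1.229809
x_2 = g(1.229809) = 1.209688
x_3 = g(1.209688) = 1.214254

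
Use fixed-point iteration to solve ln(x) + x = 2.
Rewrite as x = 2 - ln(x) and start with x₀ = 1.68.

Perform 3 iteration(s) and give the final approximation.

Equation: ln(x) + x = 2
Fixed-point form: x = 2 - ln(x)
x₀ = 1.68

x_1 = g(1.680000) = 1.481206
x_2 = g(1.481206) = 1.607143
x_3 = g(1.607143) = 1.525542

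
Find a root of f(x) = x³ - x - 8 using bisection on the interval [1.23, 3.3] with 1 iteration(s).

f(x) = x³ - x - 8
Initial interval: [1.23, 3.3]

Iteration 1:
  c_1 = (1.230000 + 3.300000)/2 = 2.265000
  f(c_1) = f(2.265000) = 1.354960
  f(a) × f(c) < 0, new interval: [1.230000, 2.265000]

After 1 iteration(s), the approximation is c_1 = 2.265000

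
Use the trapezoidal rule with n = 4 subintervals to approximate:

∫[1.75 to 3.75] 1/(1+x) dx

f(x) = 1/(1+x)
a = 1.75, b = 3.75, n = 4
h = (b - a)/n = 0.500000

Trapezoidal rule: (h/2)[f(x₀) + 2f(x₁) + 2f(x₂) + ... + f(xₙ)]

x_0 = 1.7500, f(x_0) = 0.363636, coefficient = 1
x_1 = 2.2500, f(x_1) = 0.307692, coefficient = 2
x_2 = 2.7500, f(x_2) = 0.266667, coefficient = 2
x_3 = 3.2500, f(x_3) = 0.235294, coefficient = 2
x_4 = 3.7500, f(x_4) = 0.210526, coefficient = 1

I ≈ (0.500000/2) × 2.193469 = 0.548367
Exact value: 0.546544
Error: 0.001824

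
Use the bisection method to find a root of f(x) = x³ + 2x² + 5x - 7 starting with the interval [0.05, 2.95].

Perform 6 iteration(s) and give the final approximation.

f(x) = x³ + 2x² + 5x - 7
Initial interval: [0.05, 2.95]

Iteration 1:
  c_1 = (0.050000 + 2.950000)/2 = 1.500000
  f(c_1) = f(1.500000) = 8.375000
  f(a) × f(c) < 0, new interval: [0.050000, 1.500000]
Iteration 2:
  c_2 = (0.050000 + 1.500000)/2 = 0.775000
  f(c_2) = f(0.775000) = -1.458266
  f(a) × f(c) ≥ 0, new interval: [0.775000, 1.500000]
Iteration 3:
  c_3 = (0.775000 + 1.500000)/2 = 1.137500
  f(c_3) = f(1.137500) = 2.747131
  f(a) × f(c) < 0, new interval: [0.775000, 1.137500]
Iteration 4:
  c_4 = (0.775000 + 1.137500)/2 = 0.956250
  f(c_4) = f(0.956250) = 0.484487
  f(a) × f(c) < 0, new interval: [0.775000, 0.956250]
Iteration 5:
  c_5 = (0.775000 + 0.956250)/2 = 0.865625
  f(c_5) = f(0.865625) = -0.524643
  f(a) × f(c) ≥ 0, new interval: [0.865625, 0.956250]
Iteration 6:
  c_6 = (0.865625 + 0.956250)/2 = 0.910938
  f(c_6) = f(0.910938) = -0.029796
  f(a) × f(c) ≥ 0, new interval: [0.910938, 0.956250]

After 6 iteration(s), the approximation is c_6 = 0.910938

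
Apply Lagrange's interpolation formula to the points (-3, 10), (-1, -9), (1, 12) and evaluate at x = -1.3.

Lagrange interpolation formula:
P(x) = Σ yᵢ × Lᵢ(x)
where Lᵢ(x) = Π_{j≠i} (x - xⱼ)/(xᵢ - xⱼ)

L_0(-1.3) = (-1.3 - (-1))/(-3 - (-1)) × (-1.3 - 1)/(-3 - 1) = 0.086250
L_1(-1.3) = (-1.3 - (-3))/(-1 - (-3)) × (-1.3 - 1)/(-1 - 1) = 0.977500
L_2(-1.3) = (-1.3 - (-3))/(1 - (-3)) × (-1.3 - (-1))/(1 - (-1)) = -0.063750

P(-1.3) = 10×L_0(-1.3) + (-9)×L_1(-1.3) + 12×L_2(-1.3)
P(-1.3) = -8.700000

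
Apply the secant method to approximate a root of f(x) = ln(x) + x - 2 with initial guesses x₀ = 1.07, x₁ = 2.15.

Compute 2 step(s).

f(x) = ln(x) + x - 2
x₀ = 1.07, x₁ = 2.15

Secant formula: x_{n+1} = x_n - f(x_n)(x_n - x_{n-1})/(f(x_n) - f(x_{n-1}))

Iteration 1:
  f(1.070000) = -0.862341
  f(2.150000) = 0.915468
  x_2 = 2.150000 - 0.915468×(2.150000 - 1.070000)/(0.915468 - (-0.862341))
       = 1.593863
Iteration 2:
  f(2.150000) = 0.915468
  f(1.593863) = 0.060024
  x_3 = 1.593863 - 0.060024×(1.593863 - 2.150000)/(0.060024 - 0.915468)
       = 1.554841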